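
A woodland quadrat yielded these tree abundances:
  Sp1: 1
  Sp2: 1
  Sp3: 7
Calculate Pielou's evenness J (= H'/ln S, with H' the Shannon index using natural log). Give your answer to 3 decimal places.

0.622

Total N = 1+1+7 = 9, so the proportions are 0.11111, 0.11111, 0.77778 (working shown to 5 dp, full precision carried).
H' = −Σ pᵢ ln pᵢ = −((-0.24414) + (-0.24414) + (-0.19547)) = 0.68374.
With S = 3 species, ln S = 1.09861, so J = 0.68374/1.09861 = 0.62237, i.e. 0.622 to 3 decimal places.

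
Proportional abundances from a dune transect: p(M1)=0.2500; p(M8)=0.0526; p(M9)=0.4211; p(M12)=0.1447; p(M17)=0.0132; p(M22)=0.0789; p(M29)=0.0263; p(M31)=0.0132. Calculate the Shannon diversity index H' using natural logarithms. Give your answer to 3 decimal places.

1.556

Each pᵢ ln pᵢ term (working shown to 5 dp, full precision carried): 0.25×(-1.38629)=-0.34657, 0.0526×(-2.94504)=-0.15491, 0.4211×(-0.86488)=-0.36420, 0.1447×(-1.93309)=-0.27972, 0.0132×(-4.32754)=-0.05712, 0.0789×(-2.53957)=-0.20037, 0.0263×(-3.63819)=-0.09568, 0.0132×(-4.32754)=-0.05712.
Sum = -1.55571, so H' = 1.556.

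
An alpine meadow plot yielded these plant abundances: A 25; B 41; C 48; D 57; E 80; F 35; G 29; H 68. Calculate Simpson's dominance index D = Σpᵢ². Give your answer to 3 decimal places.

0.143

Total N = 25+41+48+57+80+35+29+68 = 383, so the proportions are 0.06527, 0.10705, 0.12533, 0.14883, 0.20888, 0.09138, 0.07572, 0.17755 (working shown to 5 dp, full precision carried).
D = 0.06527² + 0.10705² + 0.12533² + 0.14883² + 0.20888² + 0.09138² + 0.07572² + 0.17755² = 0.00426 + 0.01146 + 0.01571 + 0.02215 + 0.04363 + 0.00835 + 0.00573 + 0.03152 = 0.14281.
To 3 decimal places, D = 0.143.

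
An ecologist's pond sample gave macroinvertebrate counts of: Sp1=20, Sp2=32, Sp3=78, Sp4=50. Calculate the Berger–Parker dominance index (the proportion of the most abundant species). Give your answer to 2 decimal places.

0.43

Total N = 20+32+78+50 = 180, so the proportions are 0.1111, 0.1778, 0.4333, 0.2778 (working shown to 4 dp, full precision carried).
The largest proportion is 0.4333, i.e. d = 0.43 to 2 decimal places.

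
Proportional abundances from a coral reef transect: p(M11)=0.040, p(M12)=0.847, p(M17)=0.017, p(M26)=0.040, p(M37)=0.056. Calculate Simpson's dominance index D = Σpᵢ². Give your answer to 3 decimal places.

0.724

D = 0.04² + 0.847² + 0.017² + 0.04² + 0.056² = 0.00160 + 0.71741 + 0.00029 + 0.00160 + 0.00314 = 0.72403 (working shown to 5 dp, full precision carried).
To 3 decimal places, D = 0.724.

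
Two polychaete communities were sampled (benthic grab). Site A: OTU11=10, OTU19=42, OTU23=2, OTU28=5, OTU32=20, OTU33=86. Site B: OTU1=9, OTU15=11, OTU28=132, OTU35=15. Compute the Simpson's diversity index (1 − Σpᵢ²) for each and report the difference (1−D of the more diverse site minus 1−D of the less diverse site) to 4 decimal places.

0.2842

Site A: N=165, proportions 0.060606, 0.254545, 0.012121, 0.030303, 0.121212, 0.521212, giving 1−D = 0.644114 (working shown to 6 dp, full precision carried).
Site B: N=167, proportions 0.053892, 0.065868, 0.790419, 0.08982, giving 1−D = 0.359927.
Difference = |0.644114 − 0.359927| = 0.284187, i.e. 0.2842 to 4 decimal places.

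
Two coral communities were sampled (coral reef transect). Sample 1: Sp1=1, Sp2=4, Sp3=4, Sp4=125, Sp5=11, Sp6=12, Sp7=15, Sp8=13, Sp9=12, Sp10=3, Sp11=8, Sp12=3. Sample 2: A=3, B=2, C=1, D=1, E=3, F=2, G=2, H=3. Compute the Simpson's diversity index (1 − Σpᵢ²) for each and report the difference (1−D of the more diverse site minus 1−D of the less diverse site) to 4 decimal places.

0.2297

Sample 1: N=211, proportions 0.00473934, 0.01895735, 0.01895735, 0.59241706, 0.0521327, 0.05687204, 0.07109005, 0.06161137, 0.05687204, 0.01421801, 0.03791469, 0.01421801, giving 1−D = 0.62842254 (working shown to 8 dp, full precision carried).
Sample 2: N=17, proportions 0.17647059, 0.11764706, 0.05882353, 0.05882353, 0.17647059, 0.11764706, 0.11764706, 0.17647059, giving 1−D = 0.85813149.
Difference = |0.62842254 − 0.85813149| = 0.22970895, i.e. 0.2297 to 4 decimal places.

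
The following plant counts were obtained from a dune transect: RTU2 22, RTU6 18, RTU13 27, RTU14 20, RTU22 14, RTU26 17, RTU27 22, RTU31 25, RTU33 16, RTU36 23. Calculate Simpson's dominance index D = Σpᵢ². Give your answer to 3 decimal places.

0.104

Total N = 22+18+27+20+14+17+22+25+16+23 = 204, so the proportions are 0.10784, 0.08824, 0.13235, 0.09804, 0.06863, 0.08333, 0.10784, 0.12255, 0.07843, 0.11275 (working shown to 5 dp, full precision carried).
D = 0.10784² + 0.08824² + 0.13235² + 0.09804² + 0.06863² + 0.08333² + 0.10784² + 0.12255² + 0.07843² + 0.11275² = 0.01163 + 0.00779 + 0.01752 + 0.00961 + 0.00471 + 0.00694 + 0.01163 + 0.01502 + 0.00615 + 0.01271 = 0.10371.
To 3 decimal places, D = 0.104.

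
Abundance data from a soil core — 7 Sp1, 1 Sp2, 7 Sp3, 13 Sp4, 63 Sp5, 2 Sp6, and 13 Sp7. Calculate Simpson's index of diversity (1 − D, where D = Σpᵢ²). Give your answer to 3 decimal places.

Total N = 7+1+7+13+63+2+13 = 106, so the proportions are 0.06604, 0.00943, 0.06604, 0.12264, 0.59434, 0.01887, 0.12264 (working shown to 5 dp, full precision carried).
D = 0.06604² + 0.00943² + 0.06604² + 0.12264² + 0.59434² + 0.01887² + 0.12264² = 0.00436 + 0.00009 + 0.00436 + 0.01504 + 0.35324 + 0.00036 + 0.01504 = 0.39249.
So 1 − D = 0.60751, i.e. 0.608 to 3 decimal places.

0.608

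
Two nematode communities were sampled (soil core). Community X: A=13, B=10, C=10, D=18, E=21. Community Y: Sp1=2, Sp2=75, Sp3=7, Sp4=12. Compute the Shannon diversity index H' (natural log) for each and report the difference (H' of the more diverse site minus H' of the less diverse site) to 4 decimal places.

Community X: N=72, proportions 0.1805556, 0.1388889, 0.1388889, 0.25, 0.2916667, giving H' = 1.5633646 (working shown to 7 dp, full precision carried).
Community Y: N=96, proportions 0.0208333, 0.78125, 0.0729167, 0.125, giving H' = 0.7243674.
Difference = |1.5633646 − 0.7243674| = 0.8389972, i.e. 0.8390 to 4 decimal places.

0.8390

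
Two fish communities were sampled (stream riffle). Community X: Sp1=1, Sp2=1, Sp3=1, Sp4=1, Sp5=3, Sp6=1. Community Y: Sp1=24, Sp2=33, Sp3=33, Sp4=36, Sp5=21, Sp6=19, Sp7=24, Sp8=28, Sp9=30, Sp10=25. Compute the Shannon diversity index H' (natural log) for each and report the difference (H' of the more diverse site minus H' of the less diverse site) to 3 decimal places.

Community X: N=8, proportions 0.125, 0.125, 0.125, 0.125, 0.375, 0.125, giving H' = 1.66746 (working shown to 5 dp, full precision carried).
Community Y: N=273, proportions 0.08791, 0.12088, 0.12088, 0.13187, 0.07692, 0.0696, 0.08791, 0.10256, 0.10989, 0.09158, giving H' = 2.28342.
Difference = |1.66746 − 2.28342| = 0.61596, i.e. 0.616 to 3 decimal places.

0.616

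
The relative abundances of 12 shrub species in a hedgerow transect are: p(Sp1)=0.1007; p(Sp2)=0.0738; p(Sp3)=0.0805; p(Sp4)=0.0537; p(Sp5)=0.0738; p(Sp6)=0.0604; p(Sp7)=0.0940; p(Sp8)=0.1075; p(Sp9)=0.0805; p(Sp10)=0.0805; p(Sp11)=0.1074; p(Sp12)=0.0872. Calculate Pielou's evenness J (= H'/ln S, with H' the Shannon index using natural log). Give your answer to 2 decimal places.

H' = −Σ pᵢ ln pᵢ = −((-0.2312) + (-0.1924) + (-0.2028) + (-0.1570) + (-0.1924) + (-0.1695) + (-0.2223) + (-0.2398) + (-0.2028) + (-0.2028) + (-0.2396) + (-0.2127)) = 2.4653 (working shown to 4 dp, full precision carried).
With S = 12 species, ln S = 2.4849, so J = 2.4653/2.4849 = 0.9921, i.e. 0.99 to 2 decimal places.

0.99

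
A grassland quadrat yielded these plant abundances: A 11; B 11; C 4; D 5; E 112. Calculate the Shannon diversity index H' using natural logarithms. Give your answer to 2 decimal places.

0.80

Total N = 11+11+4+5+112 = 143, so the proportions are 0.0769, 0.0769, 0.028, 0.035, 0.7832 (working shown to 4 dp, full precision carried).
Each pᵢ ln pᵢ term: 0.0769×(-2.5649)=-0.1973, 0.0769×(-2.5649)=-0.1973, 0.028×(-3.5766)=-0.1000, 0.035×(-3.3534)=-0.1173, 0.7832×(-0.2443)=-0.1914.
Sum = -0.8033, so H' = 0.80.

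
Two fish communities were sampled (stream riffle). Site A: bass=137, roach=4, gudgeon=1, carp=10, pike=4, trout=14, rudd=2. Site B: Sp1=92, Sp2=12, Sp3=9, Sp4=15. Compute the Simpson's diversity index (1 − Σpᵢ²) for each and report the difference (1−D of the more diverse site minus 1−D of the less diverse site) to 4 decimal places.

0.1016

Site A: N=172, proportions 0.7965116, 0.0232558, 0.005814, 0.0581395, 0.0232558, 0.0813953, 0.0116279, giving 1−D = 0.3543131 (working shown to 7 dp, full precision carried).
Site B: N=128, proportions 0.71875, 0.09375, 0.0703125, 0.1171875, giving 1−D = 0.4559326.
Difference = |0.3543131 − 0.4559326| = 0.1016195, i.e. 0.1016 to 4 decimal places.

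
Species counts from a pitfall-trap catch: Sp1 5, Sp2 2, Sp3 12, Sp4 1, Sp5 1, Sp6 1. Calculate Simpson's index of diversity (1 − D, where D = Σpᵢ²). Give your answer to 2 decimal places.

0.64

Total N = 5+2+12+1+1+1 = 22, so the proportions are 0.2273, 0.0909, 0.5455, 0.0455, 0.0455, 0.0455 (working shown to 4 dp, full precision carried).
D = 0.2273² + 0.0909² + 0.5455² + 0.0455² + 0.0455² + 0.0455² = 0.0517 + 0.0083 + 0.2975 + 0.0021 + 0.0021 + 0.0021 = 0.3636.
So 1 − D = 0.6364, i.e. 0.64 to 2 decimal places.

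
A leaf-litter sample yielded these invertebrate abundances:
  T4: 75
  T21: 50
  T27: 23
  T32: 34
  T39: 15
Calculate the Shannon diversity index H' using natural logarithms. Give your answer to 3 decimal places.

1.466

Total N = 75+50+23+34+15 = 197, so the proportions are 0.38071, 0.25381, 0.11675, 0.17259, 0.07614 (working shown to 5 dp, full precision carried).
Each pᵢ ln pᵢ term: 0.38071×(-0.96572)=-0.36766, 0.25381×(-1.37118)=-0.34802, 0.11675×(-2.14771)=-0.25075, 0.17259×(-1.75684)=-0.30321, 0.07614×(-2.57515)=-0.19608.
Sum = -1.46571, so H' = 1.466.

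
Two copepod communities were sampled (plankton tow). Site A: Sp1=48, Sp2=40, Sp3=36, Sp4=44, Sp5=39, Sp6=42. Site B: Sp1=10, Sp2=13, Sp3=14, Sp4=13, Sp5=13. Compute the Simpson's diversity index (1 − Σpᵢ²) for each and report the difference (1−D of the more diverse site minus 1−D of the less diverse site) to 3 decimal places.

0.034

Site A: N=249, proportions 0.19277, 0.16064, 0.14458, 0.17671, 0.15663, 0.16867, giving 1−D = 0.83192 (working shown to 5 dp, full precision carried).
Site B: N=63, proportions 0.15873, 0.20635, 0.22222, 0.20635, 0.20635, giving 1−D = 0.79768.
Difference = |0.83192 − 0.79768| = 0.03424, i.e. 0.034 to 3 decimal places.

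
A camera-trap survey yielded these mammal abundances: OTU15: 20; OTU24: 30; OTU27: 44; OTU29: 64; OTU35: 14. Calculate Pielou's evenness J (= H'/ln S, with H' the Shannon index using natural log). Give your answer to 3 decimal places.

Total N = 20+30+44+64+14 = 172, so the proportions are 0.11628, 0.17442, 0.25581, 0.37209, 0.0814 (working shown to 5 dp, full precision carried).
H' = −Σ pᵢ ln pᵢ = −((-0.25020) + (-0.30459) + (-0.34875) + (-0.36786) + (-0.20418)) = 1.47557.
With S = 5 species, ln S = 1.60944, so J = 1.47557/1.60944 = 0.91683, i.e. 0.917 to 3 decimal places.

0.917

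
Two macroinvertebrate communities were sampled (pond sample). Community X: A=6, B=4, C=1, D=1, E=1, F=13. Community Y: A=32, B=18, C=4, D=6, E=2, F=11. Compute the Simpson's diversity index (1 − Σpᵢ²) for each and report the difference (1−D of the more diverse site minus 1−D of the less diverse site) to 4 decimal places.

0.0452

Community X: N=26, proportions 0.230769, 0.153846, 0.038462, 0.038462, 0.038462, 0.5, giving 1−D = 0.668639 (working shown to 6 dp, full precision carried).
Community Y: N=73, proportions 0.438356, 0.246575, 0.054795, 0.082192, 0.027397, 0.150685, giving 1−D = 0.713830.
Difference = |0.668639 − 0.713830| = 0.045191, i.e. 0.0452 to 4 decimal places.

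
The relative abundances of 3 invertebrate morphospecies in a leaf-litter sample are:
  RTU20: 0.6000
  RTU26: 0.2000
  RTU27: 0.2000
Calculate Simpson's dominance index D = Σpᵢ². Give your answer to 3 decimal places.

D = 0.6² + 0.2² + 0.2² = 0.36000 + 0.04000 + 0.04000 = 0.44000 (working shown to 5 dp, full precision carried).
To 3 decimal places, D = 0.440.

0.440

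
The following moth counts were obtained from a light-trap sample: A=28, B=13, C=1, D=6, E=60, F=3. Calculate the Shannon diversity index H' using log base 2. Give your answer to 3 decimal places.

1.773

Total N = 28+13+1+6+60+3 = 111, so the proportions are 0.25225, 0.11712, 0.00901, 0.05405, 0.54054, 0.02703 (working shown to 5 dp, full precision carried).
Each pᵢ log₂ pᵢ term: 0.25225×(-1.98706)=-0.50124, 0.11712×(-3.09398)=-0.36236, 0.00901×(-6.79442)=-0.06121, 0.05405×(-4.20945)=-0.22754, 0.54054×(-0.88753)=-0.47974, 0.02703×(-5.20945)=-0.14080.
Sum = -1.77289, so H' = 1.773.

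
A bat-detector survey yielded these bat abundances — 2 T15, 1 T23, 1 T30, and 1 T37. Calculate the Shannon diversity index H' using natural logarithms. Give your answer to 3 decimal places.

Total N = 2+1+1+1 = 5, so the proportions are 0.4, 0.2, 0.2, 0.2 (working shown to 5 dp, full precision carried).
Each pᵢ ln pᵢ term: 0.4×(-0.91629)=-0.36652, 0.2×(-1.60944)=-0.32189, 0.2×(-1.60944)=-0.32189, 0.2×(-1.60944)=-0.32189.
Sum = -1.33218, so H' = 1.332.

1.332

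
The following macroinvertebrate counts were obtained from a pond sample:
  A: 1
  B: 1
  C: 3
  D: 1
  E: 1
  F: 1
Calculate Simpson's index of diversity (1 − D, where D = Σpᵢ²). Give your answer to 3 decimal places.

Total N = 1+1+3+1+1+1 = 8, so the proportions are 0.125, 0.125, 0.375, 0.125, 0.125, 0.125 (working shown to 5 dp, full precision carried).
D = 0.125² + 0.125² + 0.375² + 0.125² + 0.125² + 0.125² = 0.01562 + 0.01562 + 0.14062 + 0.01562 + 0.01562 + 0.01562 = 0.21875.
So 1 − D = 0.78125, i.e. 0.781 to 3 decimal places.

0.781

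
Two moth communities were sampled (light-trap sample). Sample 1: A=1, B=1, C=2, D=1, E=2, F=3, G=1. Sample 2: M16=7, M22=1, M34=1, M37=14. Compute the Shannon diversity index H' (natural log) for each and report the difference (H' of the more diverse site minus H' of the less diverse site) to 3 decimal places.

0.909

Sample 1: N=11, proportions 0.09091, 0.09091, 0.18182, 0.09091, 0.18182, 0.27273, 0.09091, giving H' = 1.84622 (working shown to 5 dp, full precision carried).
Sample 2: N=23, proportions 0.30435, 0.04348, 0.04348, 0.6087, giving H' = 0.93688.
Difference = |1.84622 − 0.93688| = 0.90934, i.e. 0.909 to 3 decimal places.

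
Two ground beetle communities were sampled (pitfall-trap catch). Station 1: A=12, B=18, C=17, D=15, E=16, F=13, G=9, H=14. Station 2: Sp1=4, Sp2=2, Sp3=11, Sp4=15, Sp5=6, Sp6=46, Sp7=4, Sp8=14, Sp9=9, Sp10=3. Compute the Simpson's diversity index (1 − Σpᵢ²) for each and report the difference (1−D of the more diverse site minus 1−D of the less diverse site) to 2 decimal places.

Station 1: N=114, proportions 0.1053, 0.1579, 0.1491, 0.1316, 0.1404, 0.114, 0.0789, 0.1228, giving 1−D = 0.8704 (working shown to 4 dp, full precision carried).
Station 2: N=114, proportions 0.0351, 0.0175, 0.0965, 0.1316, 0.0526, 0.4035, 0.0351, 0.1228, 0.0789, 0.0263, giving 1−D = 0.7830.
Difference = |0.8704 − 0.7830| = 0.0874, i.e. 0.09 to 2 decimal places.

0.09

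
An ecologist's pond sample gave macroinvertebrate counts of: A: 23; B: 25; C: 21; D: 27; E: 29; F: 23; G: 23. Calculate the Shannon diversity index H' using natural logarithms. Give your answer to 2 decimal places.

Total N = 23+25+21+27+29+23+23 = 171, so the proportions are 0.1345, 0.1462, 0.1228, 0.1579, 0.1696, 0.1345, 0.1345 (working shown to 4 dp, full precision carried).
Each pᵢ ln pᵢ term: 0.1345×(-2.0062)=-0.2698, 0.1462×(-1.9228)=-0.2811, 0.1228×(-2.0971)=-0.2575, 0.1579×(-1.8458)=-0.2914, 0.1696×(-1.7744)=-0.3009, 0.1345×(-2.0062)=-0.2698, 0.1345×(-2.0062)=-0.2698.
Sum = -1.9405, so H' = 1.94.

1.94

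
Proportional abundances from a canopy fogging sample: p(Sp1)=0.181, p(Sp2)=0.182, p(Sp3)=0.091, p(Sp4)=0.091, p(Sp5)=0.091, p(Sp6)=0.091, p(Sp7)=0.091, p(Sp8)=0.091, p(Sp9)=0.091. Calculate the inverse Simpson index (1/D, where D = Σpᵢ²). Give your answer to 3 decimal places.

D = 0.181² + 0.182² + 0.091² + 0.091² + 0.091² + 0.091² + 0.091² + 0.091² + 0.091² = 0.0327610 + 0.0331240 + 0.0082810 + 0.0082810 + 0.0082810 + 0.0082810 + 0.0082810 + 0.0082810 + 0.0082810 = 0.1238520 (working shown to 7 dp, full precision carried).
So 1/D = 8.07415, i.e. 8.074 to 3 decimal places.

8.074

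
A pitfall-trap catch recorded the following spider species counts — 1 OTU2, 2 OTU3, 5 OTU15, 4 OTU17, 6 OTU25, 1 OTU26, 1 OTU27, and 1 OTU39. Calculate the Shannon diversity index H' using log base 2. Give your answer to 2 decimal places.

Total N = 1+2+5+4+6+1+1+1 = 21, so the proportions are 0.0476, 0.0952, 0.2381, 0.1905, 0.2857, 0.0476, 0.0476, 0.0476 (working shown to 4 dp, full precision carried).
Each pᵢ log₂ pᵢ term: 0.0476×(-4.3923)=-0.2092, 0.0952×(-3.3923)=-0.3231, 0.2381×(-2.0704)=-0.4929, 0.1905×(-2.3923)=-0.4557, 0.2857×(-1.8074)=-0.5164, 0.0476×(-4.3923)=-0.2092, 0.0476×(-4.3923)=-0.2092, 0.0476×(-4.3923)=-0.2092.
Sum = -2.6247, so H' = 2.62.

2.62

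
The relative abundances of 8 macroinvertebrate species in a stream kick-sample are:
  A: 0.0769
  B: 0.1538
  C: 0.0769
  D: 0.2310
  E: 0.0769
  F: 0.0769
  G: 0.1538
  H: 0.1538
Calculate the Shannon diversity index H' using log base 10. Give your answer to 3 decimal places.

Each pᵢ log₁₀ pᵢ term (working shown to 5 dp, full precision carried): 0.0769×(-1.11407)=-0.08567, 0.1538×(-0.81304)=-0.12505, 0.0769×(-1.11407)=-0.08567, 0.231×(-0.63639)=-0.14701, 0.0769×(-1.11407)=-0.08567, 0.0769×(-1.11407)=-0.08567, 0.1538×(-0.81304)=-0.12505, 0.1538×(-0.81304)=-0.12505.
Sum = -0.86483, so H' = 0.865.

0.865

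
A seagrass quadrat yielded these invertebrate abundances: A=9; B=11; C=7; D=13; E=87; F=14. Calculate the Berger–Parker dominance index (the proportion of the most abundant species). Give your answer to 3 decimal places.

0.617

Total N = 9+11+7+13+87+14 = 141, so the proportions are 0.06383, 0.07801, 0.04965, 0.0922, 0.61702, 0.09929 (working shown to 5 dp, full precision carried).
The largest proportion is 0.61702, i.e. d = 0.617 to 3 decimal places.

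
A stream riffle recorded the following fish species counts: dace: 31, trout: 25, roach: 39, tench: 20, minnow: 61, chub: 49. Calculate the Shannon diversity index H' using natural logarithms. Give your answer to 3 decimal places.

Total N = 31+25+39+20+61+49 = 225, so the proportions are 0.13778, 0.11111, 0.17333, 0.08889, 0.27111, 0.21778 (working shown to 5 dp, full precision carried).
Each pᵢ ln pᵢ term: 0.13778×(-1.98211)=-0.27309, 0.11111×(-2.19722)=-0.24414, 0.17333×(-1.75254)=-0.30377, 0.08889×(-2.42037)=-0.21514, 0.27111×(-1.30523)=-0.35386, 0.21778×(-1.52428)=-0.33195.
Sum = -1.72196, so H' = 1.722.

1.722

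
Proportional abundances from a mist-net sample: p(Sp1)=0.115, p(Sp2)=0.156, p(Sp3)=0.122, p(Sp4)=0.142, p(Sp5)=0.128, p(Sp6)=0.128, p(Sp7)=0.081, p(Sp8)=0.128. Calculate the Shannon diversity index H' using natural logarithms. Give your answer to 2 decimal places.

2.07

Each pᵢ ln pᵢ term (working shown to 4 dp, full precision carried): 0.115×(-2.1628)=-0.2487, 0.156×(-1.8579)=-0.2898, 0.122×(-2.1037)=-0.2567, 0.142×(-1.9519)=-0.2772, 0.128×(-2.0557)=-0.2631, 0.128×(-2.0557)=-0.2631, 0.081×(-2.5133)=-0.2036, 0.128×(-2.0557)=-0.2631.
Sum = -2.0654, so H' = 2.07.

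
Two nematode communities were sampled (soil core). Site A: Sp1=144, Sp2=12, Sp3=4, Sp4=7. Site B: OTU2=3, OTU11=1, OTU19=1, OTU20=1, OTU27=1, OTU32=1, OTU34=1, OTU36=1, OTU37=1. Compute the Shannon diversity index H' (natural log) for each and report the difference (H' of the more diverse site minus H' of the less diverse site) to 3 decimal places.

Site A: N=167, proportions 0.86228, 0.07186, 0.02395, 0.04192, giving H' = 0.53932 (working shown to 5 dp, full precision carried).
Site B: N=11, proportions 0.27273, 0.09091, 0.09091, 0.09091, 0.09091, 0.09091, 0.09091, 0.09091, 0.09091, giving H' = 2.09827.
Difference = |0.53932 − 2.09827| = 1.55895, i.e. 1.559 to 3 decimal places.

1.559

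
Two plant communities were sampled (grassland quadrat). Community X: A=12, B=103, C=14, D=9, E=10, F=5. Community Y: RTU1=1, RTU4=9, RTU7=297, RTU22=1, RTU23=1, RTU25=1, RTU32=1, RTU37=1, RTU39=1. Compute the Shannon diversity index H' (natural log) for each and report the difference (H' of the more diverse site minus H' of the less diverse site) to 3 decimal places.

Community X: N=153, proportions 0.07843, 0.6732, 0.0915, 0.05882, 0.06536, 0.03268, giving H' = 1.14161 (working shown to 5 dp, full precision carried).
Community Y: N=313, proportions 0.00319, 0.02875, 0.94888, 0.00319, 0.00319, 0.00319, 0.00319, 0.00319, 0.00319, giving H' = 0.28035.
Difference = |1.14161 − 0.28035| = 0.86126, i.e. 0.861 to 3 decimal places.

0.861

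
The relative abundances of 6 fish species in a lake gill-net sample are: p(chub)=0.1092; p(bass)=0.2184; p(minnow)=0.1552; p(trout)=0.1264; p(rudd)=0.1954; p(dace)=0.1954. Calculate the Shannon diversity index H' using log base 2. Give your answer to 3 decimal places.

Each pᵢ log₂ pᵢ term (working shown to 5 dp, full precision carried): 0.1092×(-3.19496)=-0.34889, 0.2184×(-2.19496)=-0.47938, 0.1552×(-2.68780)=-0.41715, 0.1264×(-2.98393)=-0.37717, 0.1954×(-2.35550)=-0.46026, 0.1954×(-2.35550)=-0.46026.
Sum = -2.54311, so H' = 2.543.

2.543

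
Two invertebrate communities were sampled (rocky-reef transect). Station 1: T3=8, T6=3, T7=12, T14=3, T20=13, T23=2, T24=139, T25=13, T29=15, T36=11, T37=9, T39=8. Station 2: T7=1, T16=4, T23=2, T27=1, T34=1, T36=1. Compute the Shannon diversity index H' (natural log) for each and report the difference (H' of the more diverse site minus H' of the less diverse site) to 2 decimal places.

Station 1: N=236, proportions 0.0339, 0.0127, 0.0508, 0.0127, 0.0551, 0.0085, 0.589, 0.0551, 0.0636, 0.0466, 0.0381, 0.0339, giving H' = 1.6061 (working shown to 4 dp, full precision carried).
Station 2: N=10, proportions 0.1, 0.4, 0.2, 0.1, 0.1, 0.1, giving H' = 1.6094.
Difference = |1.6061 − 1.6094| = 0.0033, i.e. 0.00 to 2 decimal places.

0.00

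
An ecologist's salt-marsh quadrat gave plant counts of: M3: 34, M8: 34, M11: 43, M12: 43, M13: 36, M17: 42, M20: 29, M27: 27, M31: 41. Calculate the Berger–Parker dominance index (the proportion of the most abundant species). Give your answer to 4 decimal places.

Total N = 34+34+43+43+36+42+29+27+41 = 329, so the proportions are 0.103343, 0.103343, 0.130699, 0.130699, 0.109422, 0.12766, 0.088146, 0.082067, 0.12462 (working shown to 6 dp, full precision carried).
The largest proportion is 0.130699, i.e. d = 0.1307 to 4 decimal places.

0.1307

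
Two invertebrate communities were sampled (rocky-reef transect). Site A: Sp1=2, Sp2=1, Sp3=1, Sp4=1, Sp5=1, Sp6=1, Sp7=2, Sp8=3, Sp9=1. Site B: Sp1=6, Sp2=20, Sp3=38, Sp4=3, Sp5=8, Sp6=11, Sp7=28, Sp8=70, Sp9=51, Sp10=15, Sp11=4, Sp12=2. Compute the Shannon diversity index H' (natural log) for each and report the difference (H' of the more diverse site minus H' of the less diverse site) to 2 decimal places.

0.05

Site A: N=13, proportions 0.1538462, 0.0769231, 0.0769231, 0.0769231, 0.0769231, 0.0769231, 0.1538462, 0.2307692, 0.0769231, giving H' = 2.0981474 (working shown to 7 dp, full precision carried).
Site B: N=256, proportions 0.0234375, 0.078125, 0.1484375, 0.0117188, 0.03125, 0.0429688, 0.109375, 0.2734375, 0.1992188, 0.0585938, 0.015625, 0.0078125, giving H' = 2.0530938.
Difference = |2.0981474 − 2.0530938| = 0.0450536, i.e. 0.05 to 2 decimal places.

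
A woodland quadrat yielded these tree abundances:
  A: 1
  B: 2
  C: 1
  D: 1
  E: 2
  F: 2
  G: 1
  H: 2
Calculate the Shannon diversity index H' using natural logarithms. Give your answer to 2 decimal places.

2.02

Total N = 1+2+1+1+2+2+1+2 = 12, so the proportions are 0.0833, 0.1667, 0.0833, 0.0833, 0.1667, 0.1667, 0.0833, 0.1667 (working shown to 4 dp, full precision carried).
Each pᵢ ln pᵢ term: 0.0833×(-2.4849)=-0.2071, 0.1667×(-1.7918)=-0.2986, 0.0833×(-2.4849)=-0.2071, 0.0833×(-2.4849)=-0.2071, 0.1667×(-1.7918)=-0.2986, 0.1667×(-1.7918)=-0.2986, 0.0833×(-2.4849)=-0.2071, 0.1667×(-1.7918)=-0.2986.
Sum = -2.0228, so H' = 2.02.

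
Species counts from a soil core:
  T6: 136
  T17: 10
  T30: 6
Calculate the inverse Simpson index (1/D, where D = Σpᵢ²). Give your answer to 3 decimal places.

Total N = 136+10+6 = 152, so the proportions are 0.894737, 0.065789, 0.039474 (working shown to 6 dp, full precision carried).
D = 0.894737² + 0.065789² + 0.039474² = 0.800554 + 0.004328 + 0.001558 = 0.806440.
So 1/D = 1.24002, i.e. 1.240 to 3 decimal places.

1.240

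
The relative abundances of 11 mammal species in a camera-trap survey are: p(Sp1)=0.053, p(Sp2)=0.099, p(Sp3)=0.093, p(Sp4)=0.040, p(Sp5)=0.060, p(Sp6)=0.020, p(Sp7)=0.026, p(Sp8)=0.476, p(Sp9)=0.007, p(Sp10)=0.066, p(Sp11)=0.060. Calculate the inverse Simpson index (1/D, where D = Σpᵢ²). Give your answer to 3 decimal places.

D = 0.053² + 0.099² + 0.093² + 0.04² + 0.06² + 0.02² + 0.026² + 0.476² + 0.007² + 0.066² + 0.06² = 0.0028090 + 0.0098010 + 0.0086490 + 0.0016000 + 0.0036000 + 0.0004000 + 0.0006760 + 0.2265760 + 0.0000490 + 0.0043560 + 0.0036000 = 0.2621160 (working shown to 7 dp, full precision carried).
So 1/D = 3.81510, i.e. 3.815 to 3 decimal places.

3.815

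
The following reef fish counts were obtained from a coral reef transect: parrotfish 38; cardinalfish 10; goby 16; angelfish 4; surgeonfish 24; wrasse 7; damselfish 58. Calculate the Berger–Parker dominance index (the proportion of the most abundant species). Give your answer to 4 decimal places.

0.3694

Total N = 38+10+16+4+24+7+58 = 157, so the proportions are 0.242038, 0.063694, 0.101911, 0.025478, 0.152866, 0.044586, 0.369427 (working shown to 6 dp, full precision carried).
The largest proportion is 0.369427, i.e. d = 0.3694 to 4 decimal places.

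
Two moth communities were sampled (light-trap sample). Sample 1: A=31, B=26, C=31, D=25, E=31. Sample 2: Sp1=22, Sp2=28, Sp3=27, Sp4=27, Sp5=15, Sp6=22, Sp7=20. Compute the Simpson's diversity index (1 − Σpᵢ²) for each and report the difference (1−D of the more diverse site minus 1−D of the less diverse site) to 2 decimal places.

Sample 1: N=144, proportions 0.215278, 0.180556, 0.215278, 0.173611, 0.215278, giving 1−D = 0.798225 (working shown to 6 dp, full precision carried).
Sample 2: N=161, proportions 0.136646, 0.173913, 0.167702, 0.167702, 0.093168, 0.136646, 0.124224, giving 1−D = 0.852050.
Difference = |0.798225 − 0.852050| = 0.053825, i.e. 0.05 to 2 decimal places.

0.05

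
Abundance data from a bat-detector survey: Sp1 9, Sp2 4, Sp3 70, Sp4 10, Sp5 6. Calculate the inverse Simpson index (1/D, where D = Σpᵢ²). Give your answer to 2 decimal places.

Total N = 9+4+70+10+6 = 99, so the proportions are 0.09091, 0.0404, 0.70707, 0.10101, 0.06061 (working shown to 5 dp, full precision carried).
D = 0.09091² + 0.0404² + 0.70707² + 0.10101² + 0.06061² = 0.00826 + 0.00163 + 0.49995 + 0.01020 + 0.00367 = 0.52372.
So 1/D = 1.9094, i.e. 1.91 to 2 decimal places.

1.91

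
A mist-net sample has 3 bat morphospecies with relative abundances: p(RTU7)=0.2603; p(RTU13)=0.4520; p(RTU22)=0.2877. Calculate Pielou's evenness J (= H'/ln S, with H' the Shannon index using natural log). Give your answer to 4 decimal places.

H' = −Σ pᵢ ln pᵢ = −((-0.350343) + (-0.358921) + (-0.358427)) = 1.067691 (working shown to 6 dp, full precision carried).
With S = 3 species, ln S = 1.098612, so J = 1.067691/1.098612 = 0.971855, i.e. 0.9719 to 4 decimal places.

0.9719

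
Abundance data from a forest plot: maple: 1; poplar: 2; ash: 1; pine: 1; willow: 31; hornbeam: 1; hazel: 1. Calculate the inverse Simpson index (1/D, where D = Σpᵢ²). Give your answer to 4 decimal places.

1.4887

Total N = 1+2+1+1+31+1+1 = 38, so the proportions are 0.0263158, 0.0526316, 0.0263158, 0.0263158, 0.8157895, 0.0263158, 0.0263158 (working shown to 7 dp, full precision carried).
D = 0.0263158² + 0.0526316² + 0.0263158² + 0.0263158² + 0.8157895² + 0.0263158² + 0.0263158² = 0.0006925 + 0.0027701 + 0.0006925 + 0.0006925 + 0.6655125 + 0.0006925 + 0.0006925 = 0.6717452.
So 1/D = 1.488660, i.e. 1.4887 to 4 decimal places.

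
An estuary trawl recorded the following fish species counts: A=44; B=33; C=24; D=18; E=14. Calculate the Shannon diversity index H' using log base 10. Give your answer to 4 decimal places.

Total N = 44+33+24+18+14 = 133, so the proportions are 0.330827, 0.24812, 0.180451, 0.135338, 0.105263 (working shown to 6 dp, full precision carried).
Each pᵢ log₁₀ pᵢ term: 0.330827×(-0.480399)=-0.158929, 0.24812×(-0.605338)=-0.150197, 0.180451×(-0.743640)=-0.134191, 0.135338×(-0.868579)=-0.117552, 0.105263×(-0.977724)=-0.102918.
Sum = -0.663787, so H' = 0.6638.

0.6638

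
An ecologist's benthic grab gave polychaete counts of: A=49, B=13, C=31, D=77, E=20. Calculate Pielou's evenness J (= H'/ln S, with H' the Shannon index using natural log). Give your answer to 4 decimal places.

Total N = 49+13+31+77+20 = 190, so the proportions are 0.257895, 0.068421, 0.163158, 0.405263, 0.105263 (working shown to 6 dp, full precision carried).
H' = −Σ pᵢ ln pᵢ = −((-0.349500) + (-0.183510) + (-0.295811) + (-0.366041) + (-0.236978)) = 1.431841.
With S = 5 species, ln S = 1.609438, so J = 1.431841/1.609438 = 0.889653, i.e. 0.8897 to 4 decimal places.

0.8897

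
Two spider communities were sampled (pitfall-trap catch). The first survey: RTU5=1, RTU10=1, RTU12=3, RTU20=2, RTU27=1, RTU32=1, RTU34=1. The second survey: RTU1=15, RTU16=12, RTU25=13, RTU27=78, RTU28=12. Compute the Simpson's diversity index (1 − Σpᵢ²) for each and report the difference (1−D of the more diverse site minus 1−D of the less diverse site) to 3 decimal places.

0.220

The first survey: N=10, proportions 0.1, 0.1, 0.3, 0.2, 0.1, 0.1, 0.1, giving 1−D = 0.82000 (working shown to 5 dp, full precision carried).
The second survey: N=130, proportions 0.11538, 0.09231, 0.1, 0.6, 0.09231, giving 1−D = 0.59964.
Difference = |0.82000 − 0.59964| = 0.22036, i.e. 0.220 to 3 decimal places.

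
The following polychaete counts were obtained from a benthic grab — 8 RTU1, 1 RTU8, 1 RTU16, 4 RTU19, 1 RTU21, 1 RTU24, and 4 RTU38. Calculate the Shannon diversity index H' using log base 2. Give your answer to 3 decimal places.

2.322

Total N = 8+1+1+4+1+1+4 = 20, so the proportions are 0.4, 0.05, 0.05, 0.2, 0.05, 0.05, 0.2 (working shown to 5 dp, full precision carried).
Each pᵢ log₂ pᵢ term: 0.4×(-1.32193)=-0.52877, 0.05×(-4.32193)=-0.21610, 0.05×(-4.32193)=-0.21610, 0.2×(-2.32193)=-0.46439, 0.05×(-4.32193)=-0.21610, 0.05×(-4.32193)=-0.21610, 0.2×(-2.32193)=-0.46439.
Sum = -2.32193, so H' = 2.322.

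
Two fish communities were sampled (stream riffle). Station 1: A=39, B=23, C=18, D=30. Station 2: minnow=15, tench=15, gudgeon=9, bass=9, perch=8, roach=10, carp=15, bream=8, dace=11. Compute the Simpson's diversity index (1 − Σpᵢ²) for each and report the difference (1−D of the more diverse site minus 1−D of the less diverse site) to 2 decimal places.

Station 1: N=110, proportions 0.3545, 0.2091, 0.1636, 0.2727, giving 1−D = 0.7294 (working shown to 4 dp, full precision carried).
Station 2: N=100, proportions 0.15, 0.15, 0.09, 0.09, 0.08, 0.1, 0.15, 0.08, 0.11, giving 1−D = 0.8814.
Difference = |0.7294 − 0.8814| = 0.1520, i.e. 0.15 to 2 decimal places.

0.15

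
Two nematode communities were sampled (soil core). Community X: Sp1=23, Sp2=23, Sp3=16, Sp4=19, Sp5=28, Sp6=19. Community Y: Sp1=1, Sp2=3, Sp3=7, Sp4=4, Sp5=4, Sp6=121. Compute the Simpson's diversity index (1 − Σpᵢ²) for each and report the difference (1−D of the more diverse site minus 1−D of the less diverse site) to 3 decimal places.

0.580

Community X: N=128, proportions 0.17969, 0.17969, 0.125, 0.14844, 0.21875, 0.14844, giving 1−D = 0.82788 (working shown to 5 dp, full precision carried).
Community Y: N=140, proportions 0.00714, 0.02143, 0.05, 0.02857, 0.02857, 0.86429, giving 1−D = 0.24837.
Difference = |0.82788 − 0.24837| = 0.57951, i.e. 0.580 to 3 decimal places.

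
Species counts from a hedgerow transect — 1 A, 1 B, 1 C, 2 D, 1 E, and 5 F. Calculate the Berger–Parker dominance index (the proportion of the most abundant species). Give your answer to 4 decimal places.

0.4545

Total N = 1+1+1+2+1+5 = 11, so the proportions are 0.090909, 0.090909, 0.090909, 0.181818, 0.090909, 0.454545 (working shown to 6 dp, full precision carried).
The largest proportion is 0.454545, i.e. d = 0.4545 to 4 decimal places.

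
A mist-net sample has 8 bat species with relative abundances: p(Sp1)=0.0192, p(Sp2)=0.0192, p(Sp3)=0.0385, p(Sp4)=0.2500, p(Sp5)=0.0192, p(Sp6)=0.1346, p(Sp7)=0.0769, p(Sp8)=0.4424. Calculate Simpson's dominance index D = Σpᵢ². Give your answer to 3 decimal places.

0.285

D = 0.0192² + 0.0192² + 0.0385² + 0.25² + 0.0192² + 0.1346² + 0.0769² + 0.4424² = 0.00037 + 0.00037 + 0.00148 + 0.06250 + 0.00037 + 0.01812 + 0.00591 + 0.19572 = 0.28484 (working shown to 5 dp, full precision carried).
To 3 decimal places, D = 0.285.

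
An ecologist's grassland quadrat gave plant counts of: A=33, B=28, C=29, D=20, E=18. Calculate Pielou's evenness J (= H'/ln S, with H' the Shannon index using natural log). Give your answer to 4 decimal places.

0.9843

Total N = 33+28+29+20+18 = 128, so the proportions are 0.257812, 0.21875, 0.226562, 0.15625, 0.140625 (working shown to 6 dp, full precision carried).
H' = −Σ pᵢ ln pᵢ = −((-0.349471) + (-0.332462) + (-0.336385) + (-0.290047) + (-0.275858)) = 1.584223.
With S = 5 species, ln S = 1.609438, so J = 1.584223/1.609438 = 0.984333, i.e. 0.9843 to 4 decimal places.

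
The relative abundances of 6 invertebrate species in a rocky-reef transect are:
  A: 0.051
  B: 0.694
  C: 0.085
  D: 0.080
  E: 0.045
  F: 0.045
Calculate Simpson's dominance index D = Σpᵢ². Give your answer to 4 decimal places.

0.5019

D = 0.051² + 0.694² + 0.085² + 0.08² + 0.045² + 0.045² = 0.002601 + 0.481636 + 0.007225 + 0.006400 + 0.002025 + 0.002025 = 0.501912 (working shown to 6 dp, full precision carried).
To 4 decimal places, D = 0.5019.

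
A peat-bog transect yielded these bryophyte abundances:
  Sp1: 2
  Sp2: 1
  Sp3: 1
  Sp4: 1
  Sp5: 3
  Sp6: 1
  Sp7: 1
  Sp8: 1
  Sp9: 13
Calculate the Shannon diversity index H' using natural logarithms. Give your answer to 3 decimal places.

Total N = 2+1+1+1+3+1+1+1+13 = 24, so the proportions are 0.08333, 0.04167, 0.04167, 0.04167, 0.125, 0.04167, 0.04167, 0.04167, 0.54167 (working shown to 5 dp, full precision carried).
Each pᵢ ln pᵢ term: 0.08333×(-2.48491)=-0.20708, 0.04167×(-3.17805)=-0.13242, 0.04167×(-3.17805)=-0.13242, 0.04167×(-3.17805)=-0.13242, 0.125×(-2.07944)=-0.25993, 0.04167×(-3.17805)=-0.13242, 0.04167×(-3.17805)=-0.13242, 0.04167×(-3.17805)=-0.13242, 0.54167×(-0.61310)=-0.33210.
Sum = -1.59362, so H' = 1.594.

1.594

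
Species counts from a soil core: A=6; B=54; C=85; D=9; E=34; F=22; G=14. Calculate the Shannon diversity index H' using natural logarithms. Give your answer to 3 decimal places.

Total N = 6+54+85+9+34+22+14 = 224, so the proportions are 0.02679, 0.24107, 0.37946, 0.04018, 0.15179, 0.09821, 0.0625 (working shown to 5 dp, full precision carried).
Each pᵢ ln pᵢ term: 0.02679×(-3.61989)=-0.09696, 0.24107×(-1.42266)=-0.34296, 0.37946×(-0.96899)=-0.36770, 0.04018×(-3.21442)=-0.12915, 0.15179×(-1.88529)=-0.28616, 0.09821×(-2.32060)=-0.22792, 0.0625×(-2.77259)=-0.17329.
Sum = -1.62414, so H' = 1.624.

1.624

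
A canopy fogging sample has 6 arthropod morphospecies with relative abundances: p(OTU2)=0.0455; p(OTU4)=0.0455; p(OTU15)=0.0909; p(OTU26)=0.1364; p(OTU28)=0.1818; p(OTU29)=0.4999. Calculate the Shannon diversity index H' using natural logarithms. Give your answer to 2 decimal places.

Each pᵢ ln pᵢ term (working shown to 4 dp, full precision carried): 0.0455×(-3.0900)=-0.1406, 0.0455×(-3.0900)=-0.1406, 0.0909×(-2.3980)=-0.2180, 0.1364×(-1.9922)=-0.2717, 0.1818×(-1.7048)=-0.3099, 0.4999×(-0.6933)=-0.3466.
Sum = -1.4274, so H' = 1.43.

1.43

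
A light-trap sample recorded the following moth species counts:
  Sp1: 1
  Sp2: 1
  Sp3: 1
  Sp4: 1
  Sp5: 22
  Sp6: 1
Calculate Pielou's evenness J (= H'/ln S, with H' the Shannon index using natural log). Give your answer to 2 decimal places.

0.43

Total N = 1+1+1+1+22+1 = 27, so the proportions are 0.037, 0.037, 0.037, 0.037, 0.8148, 0.037 (working shown to 4 dp, full precision carried).
H' = −Σ pᵢ ln pᵢ = −((-0.1221) + (-0.1221) + (-0.1221) + (-0.1221) + (-0.1669) + (-0.1221)) = 0.7772.
With S = 6 species, ln S = 1.7918, so J = 0.7772/1.7918 = 0.4338, i.e. 0.43 to 2 decimal places.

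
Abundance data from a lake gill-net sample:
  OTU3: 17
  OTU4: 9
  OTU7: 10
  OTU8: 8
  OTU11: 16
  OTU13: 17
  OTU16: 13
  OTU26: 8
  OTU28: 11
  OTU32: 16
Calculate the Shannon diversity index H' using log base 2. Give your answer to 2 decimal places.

3.26

Total N = 17+9+10+8+16+17+13+8+11+16 = 125, so the proportions are 0.136, 0.072, 0.08, 0.064, 0.128, 0.136, 0.104, 0.064, 0.088, 0.128 (working shown to 4 dp, full precision carried).
Each pᵢ log₂ pᵢ term: 0.136×(-2.8783)=-0.3915, 0.072×(-3.7959)=-0.2733, 0.08×(-3.6439)=-0.2915, 0.064×(-3.9658)=-0.2538, 0.128×(-2.9658)=-0.3796, 0.136×(-2.8783)=-0.3915, 0.104×(-3.2653)=-0.3396, 0.064×(-3.9658)=-0.2538, 0.088×(-3.5064)=-0.3086, 0.128×(-2.9658)=-0.3796.
Sum = -3.2627, so H' = 3.26.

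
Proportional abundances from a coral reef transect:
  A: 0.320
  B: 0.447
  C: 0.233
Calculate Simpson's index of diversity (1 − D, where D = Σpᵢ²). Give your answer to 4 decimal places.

0.6435

D = 0.32² + 0.447² + 0.233² = 0.102400 + 0.199809 + 0.054289 = 0.356498 (working shown to 6 dp, full precision carried).
So 1 − D = 0.643502, i.e. 0.6435 to 4 decimal places.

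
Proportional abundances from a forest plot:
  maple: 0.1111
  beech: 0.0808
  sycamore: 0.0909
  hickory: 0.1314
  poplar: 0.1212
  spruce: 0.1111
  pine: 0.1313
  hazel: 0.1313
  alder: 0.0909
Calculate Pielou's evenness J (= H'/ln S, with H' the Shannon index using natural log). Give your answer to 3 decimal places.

0.994

H' = −Σ pᵢ ln pᵢ = −((-0.24412) + (-0.20327) + (-0.21798) + (-0.26668) + (-0.25577) + (-0.24412) + (-0.26657) + (-0.26657) + (-0.21798)) = 2.18307 (working shown to 5 dp, full precision carried).
With S = 9 species, ln S = 2.19722, so J = 2.18307/2.19722 = 0.99356, i.e. 0.994 to 3 decimal places.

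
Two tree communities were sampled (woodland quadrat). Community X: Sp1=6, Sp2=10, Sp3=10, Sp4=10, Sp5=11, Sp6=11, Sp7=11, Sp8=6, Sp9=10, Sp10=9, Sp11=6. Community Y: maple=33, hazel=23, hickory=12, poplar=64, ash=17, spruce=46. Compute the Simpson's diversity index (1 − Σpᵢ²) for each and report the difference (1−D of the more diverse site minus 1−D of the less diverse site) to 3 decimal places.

Community X: N=100, proportions 0.06, 0.1, 0.1, 0.1, 0.11, 0.11, 0.11, 0.06, 0.1, 0.09, 0.06, giving 1−D = 0.90480 (working shown to 5 dp, full precision carried).
Community Y: N=195, proportions 0.16923, 0.11795, 0.06154, 0.32821, 0.08718, 0.2359, giving 1−D = 0.78270.
Difference = |0.90480 − 0.78270| = 0.12210, i.e. 0.122 to 3 decimal places.

0.122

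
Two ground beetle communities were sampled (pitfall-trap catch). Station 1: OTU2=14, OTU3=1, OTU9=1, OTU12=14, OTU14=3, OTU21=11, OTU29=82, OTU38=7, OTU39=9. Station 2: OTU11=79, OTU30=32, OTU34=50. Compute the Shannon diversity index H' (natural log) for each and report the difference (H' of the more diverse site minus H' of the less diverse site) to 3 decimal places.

Station 1: N=142, proportions 0.098592, 0.007042, 0.007042, 0.098592, 0.021127, 0.077465, 0.577465, 0.049296, 0.06338, giving H' = 1.446576 (working shown to 6 dp, full precision carried).
Station 2: N=161, proportions 0.490683, 0.198758, 0.310559, giving H' = 1.033634.
Difference = |1.446576 − 1.033634| = 0.412942, i.e. 0.413 to 3 decimal places.

0.413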